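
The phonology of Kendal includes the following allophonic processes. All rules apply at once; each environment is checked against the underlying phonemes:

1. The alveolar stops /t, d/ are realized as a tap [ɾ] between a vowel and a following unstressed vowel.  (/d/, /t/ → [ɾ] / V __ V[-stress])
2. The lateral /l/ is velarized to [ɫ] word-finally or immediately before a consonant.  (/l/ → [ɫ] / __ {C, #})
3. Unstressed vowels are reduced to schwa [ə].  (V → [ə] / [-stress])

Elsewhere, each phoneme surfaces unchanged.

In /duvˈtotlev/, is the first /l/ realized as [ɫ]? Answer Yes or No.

/l/ (between /t/ and /e/): rule 2 targets it, but not word-finally or immediately before a consonant → unchanged [l].
The actual realization is [l], not [ɫ].

No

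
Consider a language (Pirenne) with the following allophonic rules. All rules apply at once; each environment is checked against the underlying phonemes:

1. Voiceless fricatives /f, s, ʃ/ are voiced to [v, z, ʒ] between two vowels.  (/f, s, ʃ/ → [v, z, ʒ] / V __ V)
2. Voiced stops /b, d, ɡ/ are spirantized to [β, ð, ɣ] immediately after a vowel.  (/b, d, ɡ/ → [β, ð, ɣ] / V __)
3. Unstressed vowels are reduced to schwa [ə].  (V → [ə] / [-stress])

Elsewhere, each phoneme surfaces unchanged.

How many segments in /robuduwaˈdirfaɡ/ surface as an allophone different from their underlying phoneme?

9

Segments that undergo a rule: /o/ → [ə] (rule 3); /b/ → [β] (rule 2); /u/ → [ə] (rule 3); /d/ → [ð] (rule 2); /u/ → [ə] (rule 3); /a/ → [ə] (rule 3); /d/ → [ð] (rule 2); /a/ → [ə] (rule 3); /ɡ/ → [ɣ] (rule 2).
All other segments surface unchanged.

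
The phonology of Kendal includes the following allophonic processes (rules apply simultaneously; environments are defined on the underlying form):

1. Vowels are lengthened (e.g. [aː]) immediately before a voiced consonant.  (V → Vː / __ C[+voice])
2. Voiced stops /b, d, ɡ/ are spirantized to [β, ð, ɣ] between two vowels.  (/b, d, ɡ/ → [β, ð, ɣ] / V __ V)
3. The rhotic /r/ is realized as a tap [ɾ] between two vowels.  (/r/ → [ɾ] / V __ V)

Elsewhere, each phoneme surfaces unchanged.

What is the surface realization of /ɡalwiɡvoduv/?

[ɡaːlwiːɡvoːðuːv]

/ɡ/ (word-initial) fails the environment for rule 2, so it stays [ɡ].
/a/ (between /ɡ/ and /l/): before a voiced consonant, so rule 1 applies → [aː].
/l/ stays [l].
/w/ stays [w].
/i/ meets the environment for rule 1 (before a voiced consonant) → [iː].
/ɡ/ (between /i/ and /v/) is in the target of rule 2 but the environment (between two vowels) is not met → [ɡ].
/v/ — not in any rule's target class → [v].
/o/ — between /v/ and /d/, before a voiced consonant — surfaces as [oː] (rule 1).
/d/ meets the environment for rule 2 (between two vowels) → [ð].
Rule 1 applies to /u/ (between /d/ and /v/: before a voiced consonant) → [uː].
/v/ (word-final) is unaffected → [v].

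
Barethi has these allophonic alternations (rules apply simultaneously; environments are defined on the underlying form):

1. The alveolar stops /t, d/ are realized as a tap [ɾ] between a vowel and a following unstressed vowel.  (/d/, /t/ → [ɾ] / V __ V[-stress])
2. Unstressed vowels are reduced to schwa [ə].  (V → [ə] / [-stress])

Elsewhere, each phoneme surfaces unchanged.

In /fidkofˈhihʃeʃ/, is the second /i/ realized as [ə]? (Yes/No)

No

/i/ (between /h/ and /h/): rule 2 targets it, but not in an unstressed syllable → unchanged [i].
The actual realization is [i], not [ə].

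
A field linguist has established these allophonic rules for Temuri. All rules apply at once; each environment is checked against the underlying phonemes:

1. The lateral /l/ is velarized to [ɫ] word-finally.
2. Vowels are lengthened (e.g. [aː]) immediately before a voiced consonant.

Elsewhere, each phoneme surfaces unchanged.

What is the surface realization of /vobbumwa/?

/v/ (word-initial): no rule targets it → [v].
/o/ (between /v/ and /b/): before a voiced consonant, so rule 2 applies → [oː].
/b/ (between /o/ and /b/) is unaffected → [b].
/b/ stays [b].
Rule 2 applies to /u/ (between /b/ and /m/: before a voiced consonant) → [uː].
/m/ stays [m].
/w/ (between /m/ and /a/) is unaffected → [w].
/a/ — word-final; rule 2 does not apply here → [a].

[voːbbuːmwa]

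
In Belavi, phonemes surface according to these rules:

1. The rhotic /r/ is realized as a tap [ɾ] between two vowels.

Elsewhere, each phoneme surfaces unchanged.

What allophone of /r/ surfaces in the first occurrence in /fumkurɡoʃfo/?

/r/ (between /u/ and /ɡ/) fails the environment for rule 1, so it stays [r].

[r]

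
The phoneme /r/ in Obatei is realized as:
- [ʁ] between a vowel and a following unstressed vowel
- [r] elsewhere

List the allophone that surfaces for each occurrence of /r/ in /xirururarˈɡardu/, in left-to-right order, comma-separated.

Occurrence 1 (position 3): between a vowel and a following unstressed vowel → [ʁ].
Occurrence 2 (position 5): between a vowel and a following unstressed vowel → [ʁ].
Occurrence 3 (position 7): between a vowel and a following unstressed vowel → [ʁ].
Occurrence 4 (position 9): no conditioning environment matches → elsewhere allophone [r].
Occurrence 5 (position 12): no conditioning environment matches → elsewhere allophone [r].

[ʁ], [ʁ], [ʁ], [r], [r]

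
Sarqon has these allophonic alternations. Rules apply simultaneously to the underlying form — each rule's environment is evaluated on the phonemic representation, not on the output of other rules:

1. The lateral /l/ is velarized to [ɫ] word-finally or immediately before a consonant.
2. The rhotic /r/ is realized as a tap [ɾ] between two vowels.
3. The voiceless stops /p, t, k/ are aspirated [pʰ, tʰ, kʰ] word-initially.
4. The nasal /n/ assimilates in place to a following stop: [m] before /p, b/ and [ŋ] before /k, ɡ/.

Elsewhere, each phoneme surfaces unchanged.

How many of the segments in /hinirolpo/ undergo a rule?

2

Segments that undergo a rule: /r/ → [ɾ] (rule 2); /l/ → [ɫ] (rule 1).
All other segments surface unchanged.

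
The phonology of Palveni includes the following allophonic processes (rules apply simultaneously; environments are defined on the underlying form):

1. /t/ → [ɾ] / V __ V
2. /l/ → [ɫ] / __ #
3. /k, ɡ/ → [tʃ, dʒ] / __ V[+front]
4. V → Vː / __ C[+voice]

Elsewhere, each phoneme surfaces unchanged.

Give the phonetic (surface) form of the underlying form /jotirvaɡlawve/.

[joɾiːrvaːɡlaːwve]

/o/ (between /j/ and /t/) fails the environment for rule 4, so it stays [o].
/t/ meets the environment for rule 1 (between two vowels) → [ɾ].
/i/ meets the environment for rule 4 (before a voiced consonant) → [iː].
Rule 4 applies to /a/ (between /v/ and /ɡ/: before a voiced consonant) → [aː].
/ɡ/ — between /a/ and /l/; rule 3 does not apply here → [ɡ].
/l/ (between /ɡ/ and /a/) fails the environment for rule 2, so it stays [l].
/a/ meets the environment for rule 4 (before a voiced consonant) → [aː].
/e/ — word-final; rule 4 does not apply here → [e].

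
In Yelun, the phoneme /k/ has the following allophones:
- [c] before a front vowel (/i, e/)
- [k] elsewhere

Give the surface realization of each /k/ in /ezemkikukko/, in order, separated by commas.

[c], [k], [k], [k]

Occurrence 1 (position 5): before a front vowel → [c].
Occurrence 2 (position 7): no conditioning environment matches → elsewhere allophone [k].
Occurrence 3 (position 9): no conditioning environment matches → elsewhere allophone [k].
Occurrence 4 (position 10): no conditioning environment matches → elsewhere allophone [k].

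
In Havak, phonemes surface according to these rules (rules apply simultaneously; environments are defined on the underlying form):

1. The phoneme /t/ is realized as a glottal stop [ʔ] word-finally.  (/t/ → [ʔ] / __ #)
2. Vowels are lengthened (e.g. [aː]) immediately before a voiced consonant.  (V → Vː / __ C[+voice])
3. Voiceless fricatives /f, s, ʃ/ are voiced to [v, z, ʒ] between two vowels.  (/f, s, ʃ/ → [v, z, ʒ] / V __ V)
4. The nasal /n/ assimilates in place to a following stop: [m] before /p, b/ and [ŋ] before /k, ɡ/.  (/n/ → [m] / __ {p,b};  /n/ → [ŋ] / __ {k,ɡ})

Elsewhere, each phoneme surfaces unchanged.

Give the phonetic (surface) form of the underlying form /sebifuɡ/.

/s/ (word-initial) fails the environment for rule 3, so it stays [s].
/e/ (between /s/ and /b/) occurs before a voiced consonant → [eː] by rule 2.
/b/ — not in any rule's target class → [b].
/i/ (between /b/ and /f/) is in the target of rule 2 but the environment (before a voiced consonant) is not met → [i].
/f/ meets the environment for rule 3 (between two vowels) → [v].
Rule 2 applies to /u/ (between /f/ and /ɡ/: before a voiced consonant) → [uː].
/ɡ/ (word-final) is unaffected → [ɡ].

[seːbivuːɡ]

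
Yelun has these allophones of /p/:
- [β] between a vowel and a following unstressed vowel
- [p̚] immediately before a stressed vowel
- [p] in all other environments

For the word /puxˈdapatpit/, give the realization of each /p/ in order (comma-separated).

[p], [β], [p]

Occurrence 1 (position 1): no conditioning environment matches → elsewhere allophone [p].
Occurrence 2 (position 6): between a vowel and a following unstressed vowel → [β].
Occurrence 3 (position 9): no conditioning environment matches → elsewhere allophone [p].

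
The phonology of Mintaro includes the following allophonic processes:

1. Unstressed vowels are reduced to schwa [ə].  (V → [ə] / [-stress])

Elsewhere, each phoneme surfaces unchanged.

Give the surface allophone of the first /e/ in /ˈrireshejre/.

[ə]

Rule 1 applies to /e/ (between /r/ and /s/: in an unstressed syllable) → [ə].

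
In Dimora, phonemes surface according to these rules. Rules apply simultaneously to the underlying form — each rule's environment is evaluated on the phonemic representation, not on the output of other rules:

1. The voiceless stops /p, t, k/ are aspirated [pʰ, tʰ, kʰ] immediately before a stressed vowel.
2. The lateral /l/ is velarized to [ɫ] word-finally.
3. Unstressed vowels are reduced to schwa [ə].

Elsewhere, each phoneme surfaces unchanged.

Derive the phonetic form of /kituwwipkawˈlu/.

/k/ (word-initial) is in the target of rule 1 but the environment (immediately before a stressed vowel) is not met → [k].
/i/ (between /k/ and /t/) occurs in an unstressed syllable → [ə] by rule 3.
/t/ — between /i/ and /u/; rule 1 does not apply here → [t].
/u/ (between /t/ and /w/): in an unstressed syllable, so rule 3 applies → [ə].
/w/ stays [w].
/w/ stays [w].
Rule 3 applies to /i/ (between /w/ and /p/: in an unstressed syllable) → [ə].
/p/ (between /i/ and /k/) fails the environment for rule 1, so it stays [p].
/k/ — between /p/ and /a/; rule 1 does not apply here → [k].
/a/ — between /k/ and /w/, in an unstressed syllable — surfaces as [ə] (rule 3).
/w/ (between /a/ and /l/) is unaffected → [w].
/l/ — between /w/ and /u/; rule 2 does not apply here → [l].
/u/ (word-final): rule 3 targets it, but not in an unstressed syllable → unchanged [u].

[kətəwwəpkəwˈlu]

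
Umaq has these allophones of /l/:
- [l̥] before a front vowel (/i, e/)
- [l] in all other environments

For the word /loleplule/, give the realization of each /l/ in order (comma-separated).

[l], [l̥], [l], [l̥]

Occurrence 1 (position 1): no conditioning environment matches → elsewhere allophone [l].
Occurrence 2 (position 3): before a front vowel (/i, e/) → [l̥].
Occurrence 3 (position 6): no conditioning environment matches → elsewhere allophone [l].
Occurrence 4 (position 8): before a front vowel (/i, e/) → [l̥].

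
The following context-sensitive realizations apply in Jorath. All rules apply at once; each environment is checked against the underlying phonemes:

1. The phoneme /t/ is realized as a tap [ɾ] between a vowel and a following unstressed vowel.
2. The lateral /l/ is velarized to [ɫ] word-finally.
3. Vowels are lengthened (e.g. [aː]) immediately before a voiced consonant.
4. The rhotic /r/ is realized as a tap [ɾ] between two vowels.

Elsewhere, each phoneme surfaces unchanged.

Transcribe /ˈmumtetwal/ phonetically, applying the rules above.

[ˈmuːmtetwaːɫ]

/u/ — between /m/ and /m/, before a voiced consonant — surfaces as [uː] (rule 3).
/t/ — between /m/ and /e/; rule 1 does not apply here → [t].
/e/ — between /t/ and /t/; rule 3 does not apply here → [e].
/t/ (between /e/ and /w/): rule 1 targets it, but not between a vowel and a following unstressed vowel → unchanged [t].
/a/ — between /w/ and /l/, before a voiced consonant — surfaces as [aː] (rule 3).
/l/ (word-final) occurs word-finally → [ɫ] by rule 2.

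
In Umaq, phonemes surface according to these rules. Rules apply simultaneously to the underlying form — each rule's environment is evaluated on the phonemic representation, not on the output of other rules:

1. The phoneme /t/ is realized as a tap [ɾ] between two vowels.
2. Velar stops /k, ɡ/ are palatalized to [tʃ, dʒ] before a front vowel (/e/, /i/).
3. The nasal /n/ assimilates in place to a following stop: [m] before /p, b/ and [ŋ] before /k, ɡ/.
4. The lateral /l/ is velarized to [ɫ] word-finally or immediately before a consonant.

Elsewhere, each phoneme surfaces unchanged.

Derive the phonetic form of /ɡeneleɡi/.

[dʒeneledʒi]

/ɡ/ — word-initial, before a front vowel — surfaces as [dʒ] (rule 2).
/e/ (between /ɡ/ and /n/) is unaffected → [e].
/n/ — between /e/ and /e/; rule 3 does not apply here → [n].
/e/ (between /n/ and /l/) is unaffected → [e].
/l/ — between /e/ and /e/; rule 4 does not apply here → [l].
/e/ stays [e].
/ɡ/ (between /e/ and /i/) occurs before a front vowel → [dʒ] by rule 2.
/i/ (word-final): no rule targets it → [i].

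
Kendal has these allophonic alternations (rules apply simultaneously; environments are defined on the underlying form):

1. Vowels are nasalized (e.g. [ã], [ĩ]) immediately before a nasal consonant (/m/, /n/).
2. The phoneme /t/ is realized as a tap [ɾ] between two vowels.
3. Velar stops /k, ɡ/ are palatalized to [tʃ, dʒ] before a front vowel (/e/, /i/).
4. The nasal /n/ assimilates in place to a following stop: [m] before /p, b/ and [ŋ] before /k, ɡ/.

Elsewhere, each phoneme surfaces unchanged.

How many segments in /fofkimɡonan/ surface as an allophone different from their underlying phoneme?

Segments that undergo a rule: /k/ → [tʃ] (rule 3); /i/ → [ĩ] (rule 1); /o/ → [õ] (rule 1); /a/ → [ã] (rule 1).
All other segments surface unchanged.

4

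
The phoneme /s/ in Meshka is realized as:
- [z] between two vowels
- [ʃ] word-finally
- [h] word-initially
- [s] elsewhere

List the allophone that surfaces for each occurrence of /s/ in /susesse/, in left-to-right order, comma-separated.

[h], [z], [s], [s]

Occurrence 1 (position 1): word-initially → [h].
Occurrence 2 (position 3): between two vowels → [z].
Occurrence 3 (position 5): no conditioning environment matches → elsewhere allophone [s].
Occurrence 4 (position 6): no conditioning environment matches → elsewhere allophone [s].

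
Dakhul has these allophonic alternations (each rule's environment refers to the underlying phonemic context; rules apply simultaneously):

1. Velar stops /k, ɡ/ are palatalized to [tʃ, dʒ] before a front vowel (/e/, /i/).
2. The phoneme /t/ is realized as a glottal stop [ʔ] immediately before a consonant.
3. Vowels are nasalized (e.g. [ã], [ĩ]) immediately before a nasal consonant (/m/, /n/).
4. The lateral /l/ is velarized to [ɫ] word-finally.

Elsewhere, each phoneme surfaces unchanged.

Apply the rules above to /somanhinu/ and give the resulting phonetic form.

/s/ — not in any rule's target class → [s].
/o/ meets the environment for rule 3 (before a nasal consonant) → [õ].
/m/ stays [m].
Rule 3 applies to /a/ (between /m/ and /n/: before a nasal consonant) → [ã].
/n/ (between /a/ and /h/) is unaffected → [n].
/h/ (between /n/ and /i/) is unaffected → [h].
/i/ — between /h/ and /n/, before a nasal consonant — surfaces as [ĩ] (rule 3).
/n/ — not in any rule's target class → [n].
/u/ (word-final): rule 3 targets it, but not before a nasal consonant → unchanged [u].

[sõmãnhĩnu]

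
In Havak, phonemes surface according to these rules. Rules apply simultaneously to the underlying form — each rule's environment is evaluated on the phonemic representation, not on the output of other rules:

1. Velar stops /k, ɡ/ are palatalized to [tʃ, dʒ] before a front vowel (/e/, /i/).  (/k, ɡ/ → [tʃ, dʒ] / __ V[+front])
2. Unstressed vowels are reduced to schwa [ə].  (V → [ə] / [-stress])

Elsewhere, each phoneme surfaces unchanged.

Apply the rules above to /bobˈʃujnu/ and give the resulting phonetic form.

/b/ (word-initial) is unaffected → [b].
/o/ — between /b/ and /b/, in an unstressed syllable — surfaces as [ə] (rule 2).
/b/ (between /o/ and /ʃ/): no rule targets it → [b].
/ʃ/ (between /b/ and /u/) is unaffected → [ʃ].
/u/ (between /ʃ/ and /j/) is in the target of rule 2 but the environment (in an unstressed syllable) is not met → [u].
/j/ (between /u/ and /n/): no rule targets it → [j].
/n/ — not in any rule's target class → [n].
/u/ (word-final) occurs in an unstressed syllable → [ə] by rule 2.

[bəbˈʃujnə]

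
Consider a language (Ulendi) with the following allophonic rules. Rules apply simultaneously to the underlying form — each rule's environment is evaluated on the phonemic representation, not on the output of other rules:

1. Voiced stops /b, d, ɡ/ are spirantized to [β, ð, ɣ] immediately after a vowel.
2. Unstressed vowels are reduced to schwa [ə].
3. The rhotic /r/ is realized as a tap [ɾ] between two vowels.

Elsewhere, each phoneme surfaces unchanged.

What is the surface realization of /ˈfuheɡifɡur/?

/f/ (word-initial): no rule targets it → [f].
/u/ — between /f/ and /h/; rule 2 does not apply here → [u].
/h/ (between /u/ and /e/): no rule targets it → [h].
/e/ — between /h/ and /ɡ/, in an unstressed syllable — surfaces as [ə] (rule 2).
/ɡ/ (between /e/ and /i/): immediately after a vowel, so rule 1 applies → [ɣ].
/i/ — between /ɡ/ and /f/, in an unstressed syllable — surfaces as [ə] (rule 2).
/f/ (between /i/ and /ɡ/): no rule targets it → [f].
/ɡ/ (between /f/ and /u/) is in the target of rule 1 but the environment (immediately after a vowel) is not met → [ɡ].
Rule 2 applies to /u/ (between /ɡ/ and /r/: in an unstressed syllable) → [ə].
/r/ (word-final): rule 3 targets it, but not between two vowels → unchanged [r].

[ˈfuhəɣəfɡər]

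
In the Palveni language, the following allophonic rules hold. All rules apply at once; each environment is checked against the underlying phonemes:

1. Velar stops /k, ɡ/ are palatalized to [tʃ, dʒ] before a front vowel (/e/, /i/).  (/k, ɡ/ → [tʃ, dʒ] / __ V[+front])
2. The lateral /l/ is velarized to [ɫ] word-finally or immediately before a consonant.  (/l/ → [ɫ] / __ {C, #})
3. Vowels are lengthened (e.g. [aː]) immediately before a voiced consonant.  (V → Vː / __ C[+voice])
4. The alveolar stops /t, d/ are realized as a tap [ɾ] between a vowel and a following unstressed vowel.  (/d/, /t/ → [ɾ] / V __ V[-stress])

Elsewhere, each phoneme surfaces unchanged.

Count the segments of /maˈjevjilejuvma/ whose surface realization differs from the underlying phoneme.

Segments that undergo a rule: /a/ → [aː] (rule 3); /e/ → [eː] (rule 3); /i/ → [iː] (rule 3); /e/ → [eː] (rule 3); /u/ → [uː] (rule 3).
All other segments surface unchanged.

5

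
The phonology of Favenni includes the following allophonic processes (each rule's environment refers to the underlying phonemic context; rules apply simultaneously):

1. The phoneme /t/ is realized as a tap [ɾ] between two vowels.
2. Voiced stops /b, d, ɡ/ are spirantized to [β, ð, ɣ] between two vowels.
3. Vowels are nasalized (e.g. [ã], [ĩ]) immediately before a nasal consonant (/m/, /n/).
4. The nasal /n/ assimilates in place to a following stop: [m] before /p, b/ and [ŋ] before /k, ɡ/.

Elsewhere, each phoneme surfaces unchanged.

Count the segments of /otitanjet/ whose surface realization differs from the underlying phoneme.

3

Segments that undergo a rule: /t/ → [ɾ] (rule 1); /t/ → [ɾ] (rule 1); /a/ → [ã] (rule 3).
All other segments surface unchanged.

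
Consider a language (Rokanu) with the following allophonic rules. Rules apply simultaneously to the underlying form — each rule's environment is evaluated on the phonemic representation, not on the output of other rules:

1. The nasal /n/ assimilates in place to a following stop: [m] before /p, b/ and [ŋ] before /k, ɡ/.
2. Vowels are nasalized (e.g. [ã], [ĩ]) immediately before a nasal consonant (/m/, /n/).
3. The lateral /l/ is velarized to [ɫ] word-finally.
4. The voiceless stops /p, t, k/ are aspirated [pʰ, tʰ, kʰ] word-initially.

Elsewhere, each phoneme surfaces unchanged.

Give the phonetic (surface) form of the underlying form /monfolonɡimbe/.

[mõnfolõŋɡĩmbe]

/m/ (word-initial): no rule targets it → [m].
/o/ meets the environment for rule 2 (before a nasal consonant) → [õ].
/n/ (between /o/ and /f/): rule 1 targets it, but not before a labial or velar stop → unchanged [n].
/f/ (between /n/ and /o/): no rule targets it → [f].
/o/ (between /f/ and /l/) fails the environment for rule 2, so it stays [o].
/l/ (between /o/ and /o/) is in the target of rule 3 but the environment (word-finally) is not met → [l].
/o/ — between /l/ and /n/, before a nasal consonant — surfaces as [õ] (rule 2).
/n/ (between /o/ and /ɡ/): before a labial or velar stop, so rule 1 applies → [ŋ].
/ɡ/ (between /n/ and /i/): no rule targets it → [ɡ].
/i/ (between /ɡ/ and /m/): before a nasal consonant, so rule 2 applies → [ĩ].
/m/ (between /i/ and /b/): no rule targets it → [m].
/b/ stays [b].
/e/ (word-final) fails the environment for rule 2, so it stays [e].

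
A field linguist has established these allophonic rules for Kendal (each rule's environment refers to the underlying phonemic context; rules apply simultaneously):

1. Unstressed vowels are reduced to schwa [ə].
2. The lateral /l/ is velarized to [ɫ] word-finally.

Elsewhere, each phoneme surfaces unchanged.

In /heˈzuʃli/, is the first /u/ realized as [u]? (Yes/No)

/u/ — between /z/ and /ʃ/; rule 1 does not apply here → [u].
The actual realization is [u], which matches [u].

Yes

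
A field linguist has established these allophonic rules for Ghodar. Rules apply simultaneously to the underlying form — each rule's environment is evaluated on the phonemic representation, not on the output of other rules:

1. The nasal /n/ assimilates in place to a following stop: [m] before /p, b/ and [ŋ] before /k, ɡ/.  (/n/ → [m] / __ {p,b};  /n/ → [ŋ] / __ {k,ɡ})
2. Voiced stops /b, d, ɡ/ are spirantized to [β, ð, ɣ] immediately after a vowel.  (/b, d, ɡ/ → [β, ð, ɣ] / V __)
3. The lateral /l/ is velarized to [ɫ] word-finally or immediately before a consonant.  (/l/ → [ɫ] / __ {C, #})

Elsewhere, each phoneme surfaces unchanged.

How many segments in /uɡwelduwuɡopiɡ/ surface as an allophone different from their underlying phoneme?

Segments that undergo a rule: /ɡ/ → [ɣ] (rule 2); /l/ → [ɫ] (rule 3); /ɡ/ → [ɣ] (rule 2); /ɡ/ → [ɣ] (rule 2).
All other segments surface unchanged.

4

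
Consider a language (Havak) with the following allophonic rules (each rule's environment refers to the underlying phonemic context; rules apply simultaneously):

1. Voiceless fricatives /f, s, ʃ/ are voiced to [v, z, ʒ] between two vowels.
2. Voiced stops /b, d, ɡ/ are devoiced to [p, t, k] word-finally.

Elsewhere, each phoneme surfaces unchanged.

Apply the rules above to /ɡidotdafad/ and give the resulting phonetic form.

[ɡidotdavat]

/ɡ/ (word-initial) fails the environment for rule 2, so it stays [ɡ].
/d/ (between /i/ and /o/) fails the environment for rule 2, so it stays [d].
/d/ — between /t/ and /a/; rule 2 does not apply here → [d].
Rule 1 applies to /f/ (between /a/ and /a/: between two vowels) → [v].
/d/ meets the environment for rule 2 (word-finally) → [t].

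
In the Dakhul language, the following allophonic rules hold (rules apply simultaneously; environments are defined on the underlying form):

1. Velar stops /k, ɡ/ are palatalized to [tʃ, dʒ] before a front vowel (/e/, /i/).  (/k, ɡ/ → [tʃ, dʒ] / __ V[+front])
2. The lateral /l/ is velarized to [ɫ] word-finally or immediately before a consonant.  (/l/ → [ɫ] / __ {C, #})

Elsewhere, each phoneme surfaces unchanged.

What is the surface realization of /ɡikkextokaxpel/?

/ɡ/ meets the environment for rule 1 (before a front vowel) → [dʒ].
/i/ (between /ɡ/ and /k/): no rule targets it → [i].
/k/ (between /i/ and /k/) fails the environment for rule 1, so it stays [k].
/k/ (between /k/ and /e/) occurs before a front vowel → [tʃ] by rule 1.
/e/ — not in any rule's target class → [e].
/x/ stays [x].
/t/ stays [t].
/o/ (between /t/ and /k/): no rule targets it → [o].
/k/ (between /o/ and /a/) is in the target of rule 1 but the environment (before a front vowel) is not met → [k].
/a/ stays [a].
/x/ (between /a/ and /p/) is unaffected → [x].
/p/ (between /x/ and /e/): no rule targets it → [p].
/e/ — not in any rule's target class → [e].
/l/ meets the environment for rule 2 (word-finally or immediately before a consonant) → [ɫ].

[dʒiktʃextokaxpeɫ]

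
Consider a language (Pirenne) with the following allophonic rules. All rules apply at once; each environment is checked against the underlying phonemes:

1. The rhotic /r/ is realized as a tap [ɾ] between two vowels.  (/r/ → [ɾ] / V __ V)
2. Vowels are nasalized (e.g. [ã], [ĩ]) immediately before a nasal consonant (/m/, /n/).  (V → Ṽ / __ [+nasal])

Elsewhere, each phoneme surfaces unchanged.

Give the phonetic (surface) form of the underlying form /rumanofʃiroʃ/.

[rũmãnofʃiɾoʃ]

/r/ — word-initial; rule 1 does not apply here → [r].
/u/ — between /r/ and /m/, before a nasal consonant — surfaces as [ũ] (rule 2).
/a/ (between /m/ and /n/) occurs before a nasal consonant → [ã] by rule 2.
/o/ (between /n/ and /f/) fails the environment for rule 2, so it stays [o].
/i/ — between /ʃ/ and /r/; rule 2 does not apply here → [i].
/r/ — between /i/ and /o/, between two vowels — surfaces as [ɾ] (rule 1).
/o/ (between /r/ and /ʃ/) fails the environment for rule 2, so it stays [o].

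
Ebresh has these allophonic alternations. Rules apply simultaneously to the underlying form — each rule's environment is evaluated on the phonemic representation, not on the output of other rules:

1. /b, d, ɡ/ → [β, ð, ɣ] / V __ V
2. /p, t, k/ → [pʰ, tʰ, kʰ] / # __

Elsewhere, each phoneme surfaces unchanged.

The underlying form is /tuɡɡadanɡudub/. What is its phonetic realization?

/t/ — word-initial, word-initially — surfaces as [tʰ] (rule 2).
/u/ (between /t/ and /ɡ/) is unaffected → [u].
/ɡ/ — between /u/ and /ɡ/; rule 1 does not apply here → [ɡ].
/ɡ/ — between /ɡ/ and /a/; rule 1 does not apply here → [ɡ].
/a/ (between /ɡ/ and /d/) is unaffected → [a].
/d/ (between /a/ and /a/) occurs between two vowels → [ð] by rule 1.
/a/ (between /d/ and /n/) is unaffected → [a].
/n/ stays [n].
/ɡ/ (between /n/ and /u/): rule 1 targets it, but not between two vowels → unchanged [ɡ].
/u/ — not in any rule's target class → [u].
/d/ meets the environment for rule 1 (between two vowels) → [ð].
/u/ stays [u].
/b/ (word-final) fails the environment for rule 1, so it stays [b].

[tʰuɡɡaðanɡuðub]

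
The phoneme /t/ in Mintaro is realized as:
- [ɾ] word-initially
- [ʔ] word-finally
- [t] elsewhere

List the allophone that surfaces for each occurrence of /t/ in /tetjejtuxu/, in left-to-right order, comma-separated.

[ɾ], [t], [t]

Occurrence 1 (position 1): word-initially → [ɾ].
Occurrence 2 (position 3): no conditioning environment matches → elsewhere allophone [t].
Occurrence 3 (position 7): no conditioning environment matches → elsewhere allophone [t].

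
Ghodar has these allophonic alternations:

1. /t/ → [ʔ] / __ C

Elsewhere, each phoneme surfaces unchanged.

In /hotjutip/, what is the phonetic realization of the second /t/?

/t/ — between /u/ and /i/; rule 1 does not apply here → [t].

[t]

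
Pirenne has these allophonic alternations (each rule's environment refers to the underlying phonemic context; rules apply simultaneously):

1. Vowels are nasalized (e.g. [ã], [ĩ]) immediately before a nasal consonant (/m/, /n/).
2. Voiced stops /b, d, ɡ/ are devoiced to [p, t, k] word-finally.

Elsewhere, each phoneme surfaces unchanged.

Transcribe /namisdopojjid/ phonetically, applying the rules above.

/a/ (between /n/ and /m/) occurs before a nasal consonant → [ã] by rule 1.
/i/ (between /m/ and /s/) is in the target of rule 1 but the environment (before a nasal consonant) is not met → [i].
/d/ — between /s/ and /o/; rule 2 does not apply here → [d].
/o/ (between /d/ and /p/) fails the environment for rule 1, so it stays [o].
/o/ (between /p/ and /j/) fails the environment for rule 1, so it stays [o].
/i/ (between /j/ and /d/) fails the environment for rule 1, so it stays [i].
/d/ (word-final): word-finally, so rule 2 applies → [t].

[nãmisdopojjit]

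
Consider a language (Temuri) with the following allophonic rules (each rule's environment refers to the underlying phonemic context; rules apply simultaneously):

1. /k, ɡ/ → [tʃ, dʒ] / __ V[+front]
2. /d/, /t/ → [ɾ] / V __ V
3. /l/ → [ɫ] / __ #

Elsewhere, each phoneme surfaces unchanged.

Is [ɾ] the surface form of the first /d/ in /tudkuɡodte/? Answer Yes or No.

No

/d/ (between /u/ and /k/): rule 2 targets it, but not between two vowels → unchanged [d].
The actual realization is [d], not [ɾ].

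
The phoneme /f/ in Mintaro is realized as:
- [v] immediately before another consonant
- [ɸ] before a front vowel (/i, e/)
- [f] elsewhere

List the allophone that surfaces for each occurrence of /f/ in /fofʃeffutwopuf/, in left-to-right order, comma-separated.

Occurrence 1 (position 1): no conditioning environment matches → elsewhere allophone [f].
Occurrence 2 (position 3): immediately before another consonant → [v].
Occurrence 3 (position 6): immediately before another consonant → [v].
Occurrence 4 (position 7): no conditioning environment matches → elsewhere allophone [f].
Occurrence 5 (position 14): no conditioning environment matches → elsewhere allophone [f].

[f], [v], [v], [f], [f]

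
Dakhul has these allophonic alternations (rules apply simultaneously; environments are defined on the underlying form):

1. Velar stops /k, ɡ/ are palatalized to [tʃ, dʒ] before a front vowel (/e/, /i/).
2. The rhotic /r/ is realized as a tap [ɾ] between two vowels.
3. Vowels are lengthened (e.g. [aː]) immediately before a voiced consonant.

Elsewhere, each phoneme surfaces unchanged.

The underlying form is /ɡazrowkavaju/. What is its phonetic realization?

/ɡ/ (word-initial) is in the target of rule 1 but the environment (before a front vowel) is not met → [ɡ].
/a/ (between /ɡ/ and /z/): before a voiced consonant, so rule 3 applies → [aː].
/r/ (between /z/ and /o/) is in the target of rule 2 but the environment (between two vowels) is not met → [r].
/o/ (between /r/ and /w/) occurs before a voiced consonant → [oː] by rule 3.
/k/ (between /w/ and /a/) is in the target of rule 1 but the environment (before a front vowel) is not met → [k].
/a/ meets the environment for rule 3 (before a voiced consonant) → [aː].
/a/ meets the environment for rule 3 (before a voiced consonant) → [aː].
/u/ (word-final): rule 3 targets it, but not before a voiced consonant → unchanged [u].

[ɡaːzroːwkaːvaːju]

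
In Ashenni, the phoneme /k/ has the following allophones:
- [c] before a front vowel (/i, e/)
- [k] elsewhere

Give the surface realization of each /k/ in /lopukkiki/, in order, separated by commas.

[k], [c], [c]

Occurrence 1 (position 5): no conditioning environment matches → elsewhere allophone [k].
Occurrence 2 (position 6): before a front vowel → [c].
Occurrence 3 (position 8): before a front vowel → [c].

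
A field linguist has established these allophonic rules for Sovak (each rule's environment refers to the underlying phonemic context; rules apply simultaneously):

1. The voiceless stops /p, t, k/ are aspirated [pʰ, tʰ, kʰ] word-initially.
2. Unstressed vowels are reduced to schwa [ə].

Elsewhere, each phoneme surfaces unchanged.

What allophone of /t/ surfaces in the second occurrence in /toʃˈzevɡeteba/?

[t]

/t/ (between /e/ and /e/) fails the environment for rule 1, so it stays [t].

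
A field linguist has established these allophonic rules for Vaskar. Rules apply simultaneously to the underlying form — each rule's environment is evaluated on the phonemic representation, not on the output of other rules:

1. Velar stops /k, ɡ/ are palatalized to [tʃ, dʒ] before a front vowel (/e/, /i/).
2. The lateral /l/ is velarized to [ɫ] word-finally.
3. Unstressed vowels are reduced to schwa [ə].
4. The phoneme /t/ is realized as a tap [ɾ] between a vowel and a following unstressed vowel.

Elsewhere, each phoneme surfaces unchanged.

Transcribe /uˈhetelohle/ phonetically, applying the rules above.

[əˈheɾələhlə]

/u/ — word-initial, in an unstressed syllable — surfaces as [ə] (rule 3).
/e/ (between /h/ and /t/): rule 3 targets it, but not in an unstressed syllable → unchanged [e].
/t/ — between /e/ and /e/, between a vowel and a following unstressed vowel — surfaces as [ɾ] (rule 4).
/e/ (between /t/ and /l/) occurs in an unstressed syllable → [ə] by rule 3.
/l/ — between /e/ and /o/; rule 2 does not apply here → [l].
Rule 3 applies to /o/ (between /l/ and /h/: in an unstressed syllable) → [ə].
/l/ — between /h/ and /e/; rule 2 does not apply here → [l].
Rule 3 applies to /e/ (word-final: in an unstressed syllable) → [ə].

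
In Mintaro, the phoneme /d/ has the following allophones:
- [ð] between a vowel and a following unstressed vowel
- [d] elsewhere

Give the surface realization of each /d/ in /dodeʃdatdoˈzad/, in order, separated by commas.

Occurrence 1 (position 1): no conditioning environment matches → elsewhere allophone [d].
Occurrence 2 (position 3): between a vowel and a following unstressed vowel → [ð].
Occurrence 3 (position 6): no conditioning environment matches → elsewhere allophone [d].
Occurrence 4 (position 9): no conditioning environment matches → elsewhere allophone [d].
Occurrence 5 (position 13): no conditioning environment matches → elsewhere allophone [d].

[d], [ð], [d], [d], [d]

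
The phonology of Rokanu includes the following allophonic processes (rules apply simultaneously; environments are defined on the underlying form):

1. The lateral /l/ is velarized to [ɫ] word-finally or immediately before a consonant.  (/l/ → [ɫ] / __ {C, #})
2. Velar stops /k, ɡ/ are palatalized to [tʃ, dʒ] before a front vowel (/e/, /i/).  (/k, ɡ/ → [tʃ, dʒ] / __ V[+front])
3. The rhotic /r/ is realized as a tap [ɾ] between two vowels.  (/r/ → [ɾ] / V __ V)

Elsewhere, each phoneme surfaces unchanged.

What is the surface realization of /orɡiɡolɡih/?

/o/ (word-initial): no rule targets it → [o].
/r/ (between /o/ and /ɡ/) fails the environment for rule 3, so it stays [r].
Rule 2 applies to /ɡ/ (between /r/ and /i/: before a front vowel) → [dʒ].
/i/ (between /ɡ/ and /ɡ/): no rule targets it → [i].
/ɡ/ (between /i/ and /o/) fails the environment for rule 2, so it stays [ɡ].
/o/ — not in any rule's target class → [o].
/l/ (between /o/ and /ɡ/): word-finally or immediately before a consonant, so rule 1 applies → [ɫ].
Rule 2 applies to /ɡ/ (between /l/ and /i/: before a front vowel) → [dʒ].
/i/ (between /ɡ/ and /h/) is unaffected → [i].
/h/ (word-final): no rule targets it → [h].

[ordʒiɡoɫdʒih]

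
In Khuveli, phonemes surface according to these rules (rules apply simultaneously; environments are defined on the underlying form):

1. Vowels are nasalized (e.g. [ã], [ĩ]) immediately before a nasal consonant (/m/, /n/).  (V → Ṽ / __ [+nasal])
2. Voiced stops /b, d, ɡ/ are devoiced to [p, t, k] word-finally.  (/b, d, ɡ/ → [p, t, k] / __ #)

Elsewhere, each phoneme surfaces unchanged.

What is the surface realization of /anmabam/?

/a/ — word-initial, before a nasal consonant — surfaces as [ã] (rule 1).
/a/ — between /m/ and /b/; rule 1 does not apply here → [a].
/b/ (between /a/ and /a/) is in the target of rule 2 but the environment (word-finally) is not met → [b].
/a/ (between /b/ and /m/) occurs before a nasal consonant → [ã] by rule 1.

[ãnmabãm]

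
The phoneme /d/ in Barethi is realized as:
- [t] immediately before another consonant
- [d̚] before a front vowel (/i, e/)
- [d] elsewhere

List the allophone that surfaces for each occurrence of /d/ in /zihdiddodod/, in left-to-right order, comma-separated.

[d̚], [t], [d], [d], [d]

Occurrence 1 (position 4): before a front vowel (/i, e/) → [d̚].
Occurrence 2 (position 6): immediately before another consonant → [t].
Occurrence 3 (position 7): no conditioning environment matches → elsewhere allophone [d].
Occurrence 4 (position 9): no conditioning environment matches → elsewhere allophone [d].
Occurrence 5 (position 11): no conditioning environment matches → elsewhere allophone [d].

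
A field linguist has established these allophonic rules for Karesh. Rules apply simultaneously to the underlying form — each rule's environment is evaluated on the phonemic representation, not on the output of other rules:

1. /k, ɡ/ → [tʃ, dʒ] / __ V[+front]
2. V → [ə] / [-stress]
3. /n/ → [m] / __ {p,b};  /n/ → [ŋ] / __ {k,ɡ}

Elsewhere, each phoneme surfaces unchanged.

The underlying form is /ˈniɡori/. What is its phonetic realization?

/n/ (word-initial) is in the target of rule 3 but the environment (before a labial or velar stop) is not met → [n].
/i/ (between /n/ and /ɡ/) is in the target of rule 2 but the environment (in an unstressed syllable) is not met → [i].
/ɡ/ (between /i/ and /o/) fails the environment for rule 1, so it stays [ɡ].
/o/ — between /ɡ/ and /r/, in an unstressed syllable — surfaces as [ə] (rule 2).
/i/ (word-final) occurs in an unstressed syllable → [ə] by rule 2.

[ˈniɡərə]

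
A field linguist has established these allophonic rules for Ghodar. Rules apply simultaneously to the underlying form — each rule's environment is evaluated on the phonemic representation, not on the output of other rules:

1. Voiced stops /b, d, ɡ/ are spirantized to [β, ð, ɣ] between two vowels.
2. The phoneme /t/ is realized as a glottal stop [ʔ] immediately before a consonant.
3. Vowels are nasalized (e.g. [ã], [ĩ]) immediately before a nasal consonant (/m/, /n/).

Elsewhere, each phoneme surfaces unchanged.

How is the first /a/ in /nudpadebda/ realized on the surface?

/a/ (between /p/ and /d/): rule 3 targets it, but not before a nasal consonant → unchanged [a].

[a]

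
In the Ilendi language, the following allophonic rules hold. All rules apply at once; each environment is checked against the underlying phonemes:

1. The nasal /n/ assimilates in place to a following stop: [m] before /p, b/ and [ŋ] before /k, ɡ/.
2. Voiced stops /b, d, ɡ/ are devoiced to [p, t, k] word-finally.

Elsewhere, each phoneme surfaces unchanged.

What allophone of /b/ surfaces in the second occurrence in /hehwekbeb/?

[p]

/b/ (word-final) occurs word-finally → [p] by rule 2.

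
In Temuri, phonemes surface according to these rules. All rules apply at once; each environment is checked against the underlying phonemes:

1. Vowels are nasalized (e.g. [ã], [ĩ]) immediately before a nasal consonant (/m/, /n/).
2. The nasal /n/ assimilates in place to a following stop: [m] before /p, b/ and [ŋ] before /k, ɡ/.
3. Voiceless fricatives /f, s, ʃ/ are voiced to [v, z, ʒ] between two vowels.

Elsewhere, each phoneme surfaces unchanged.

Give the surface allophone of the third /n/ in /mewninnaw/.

[n]

/n/ (between /n/ and /a/): rule 2 targets it, but not before a labial or velar stop → unchanged [n].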